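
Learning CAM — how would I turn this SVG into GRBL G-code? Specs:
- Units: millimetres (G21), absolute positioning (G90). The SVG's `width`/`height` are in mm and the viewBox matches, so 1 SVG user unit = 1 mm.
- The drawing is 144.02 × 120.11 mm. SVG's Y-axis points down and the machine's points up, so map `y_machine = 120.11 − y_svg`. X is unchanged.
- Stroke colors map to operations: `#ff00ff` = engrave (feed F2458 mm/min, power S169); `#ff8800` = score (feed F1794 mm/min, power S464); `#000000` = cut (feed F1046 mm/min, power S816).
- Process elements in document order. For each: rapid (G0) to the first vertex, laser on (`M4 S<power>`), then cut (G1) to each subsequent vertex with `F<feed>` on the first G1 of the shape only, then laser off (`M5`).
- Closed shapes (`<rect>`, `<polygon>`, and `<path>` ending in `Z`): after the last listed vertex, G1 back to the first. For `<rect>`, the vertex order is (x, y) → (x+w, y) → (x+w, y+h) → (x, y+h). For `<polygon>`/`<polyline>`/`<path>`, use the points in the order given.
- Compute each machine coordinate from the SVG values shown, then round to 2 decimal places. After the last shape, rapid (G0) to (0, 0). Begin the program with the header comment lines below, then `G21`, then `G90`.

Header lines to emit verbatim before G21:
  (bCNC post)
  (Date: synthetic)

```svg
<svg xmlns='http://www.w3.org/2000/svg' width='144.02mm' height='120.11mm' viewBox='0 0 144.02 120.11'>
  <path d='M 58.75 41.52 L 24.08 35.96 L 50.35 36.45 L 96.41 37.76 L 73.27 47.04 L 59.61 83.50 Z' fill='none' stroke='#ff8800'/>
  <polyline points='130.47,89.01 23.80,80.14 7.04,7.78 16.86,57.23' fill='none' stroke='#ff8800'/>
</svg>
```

(bCNC post)
(Date: synthetic)
G21
G90
G0 X58.75 Y78.59
M4 S464
G1 X24.08 Y84.15 F1794
G1 X50.35 Y83.66
G1 X96.41 Y82.35
G1 X73.27 Y73.07
G1 X59.61 Y36.61
G1 X58.75 Y78.59
M5
G0 X130.47 Y31.10
M4 S464
G1 X23.80 Y39.97 F1794
G1 X7.04 Y112.33
G1 X16.86 Y62.88
M5
G0 X0.00 Y0.00

Since the viewBox matches the mm dimensions, user units are millimetres directly. The only transform is the Y-flip y_m = 120.11 − y_svg.

Shape 1 is a closed polygon drawn with `<path>`. Its stroke #ff8800 means score at S464, F1794. After flipping Y the toolpath is (58.75,78.59) → (24.08,84.15) → (50.35,83.66) → (96.41,82.35) → (73.27,73.07) → (59.61,36.61) → (58.75,78.59), returning to the start.

Shape 2 is a open polyline drawn with `<polyline>`. Its stroke #ff8800 means score at S464, F1794. After flipping Y the toolpath is (130.47,31.10) → (23.80,39.97) → (7.04,112.33) → (16.86,62.88).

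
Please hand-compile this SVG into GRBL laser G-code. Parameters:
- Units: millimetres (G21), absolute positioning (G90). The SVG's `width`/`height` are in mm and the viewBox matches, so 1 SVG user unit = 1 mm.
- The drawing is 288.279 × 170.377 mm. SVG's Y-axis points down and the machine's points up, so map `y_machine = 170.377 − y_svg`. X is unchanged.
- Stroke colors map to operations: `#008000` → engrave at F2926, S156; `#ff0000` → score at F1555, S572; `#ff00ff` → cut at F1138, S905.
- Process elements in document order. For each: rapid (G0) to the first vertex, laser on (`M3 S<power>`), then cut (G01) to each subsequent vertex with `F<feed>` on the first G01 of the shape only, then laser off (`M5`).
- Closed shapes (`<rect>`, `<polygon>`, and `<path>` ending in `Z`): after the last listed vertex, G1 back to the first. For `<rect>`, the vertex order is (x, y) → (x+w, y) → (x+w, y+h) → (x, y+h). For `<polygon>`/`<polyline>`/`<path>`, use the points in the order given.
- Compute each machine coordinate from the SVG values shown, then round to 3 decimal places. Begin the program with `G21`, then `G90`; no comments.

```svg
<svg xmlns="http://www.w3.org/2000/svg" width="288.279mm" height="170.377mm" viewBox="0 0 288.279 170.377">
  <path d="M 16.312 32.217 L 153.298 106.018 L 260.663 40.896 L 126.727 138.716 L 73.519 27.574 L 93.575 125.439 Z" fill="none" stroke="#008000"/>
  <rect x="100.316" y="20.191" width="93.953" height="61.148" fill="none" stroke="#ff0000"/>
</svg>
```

viewBox `0 0 288.279 170.377` with mm width/height → 1 unit = 1 mm. Flip: y_m = 170.377 − y_svg.

**Shape 1** — `<path>` closed polygon, stroke `#008000` → engrave (S156, F2926). Machine vertices: (16.312,138.160) → (153.298,64.359) → (260.663,129.481) → (126.727,31.661) → (73.519,142.803) → (93.575,44.938) → (16.312,138.160). Closed: final G1 returns to the first vertex.

**Shape 2** — `<rect>` rectangle, stroke `#ff0000` → score (S572, F1555). Machine vertices: (100.316,150.186) → (194.269,150.186) → (194.269,89.038) → (100.316,89.038) → (100.316,150.186). Closed: final G1 returns to the first vertex.

G21
G90
G0 X16.312 Y138.160
M3 S156
G01 X153.298 Y64.359 F2926
G01 X260.663 Y129.481
G01 X126.727 Y31.661
G01 X73.519 Y142.803
G01 X93.575 Y44.938
G01 X16.312 Y138.160
M5
G0 X100.316 Y150.186
M3 S572
G01 X194.269 Y150.186 F1555
G01 X194.269 Y89.038
G01 X100.316 Y89.038
G01 X100.316 Y150.186
M5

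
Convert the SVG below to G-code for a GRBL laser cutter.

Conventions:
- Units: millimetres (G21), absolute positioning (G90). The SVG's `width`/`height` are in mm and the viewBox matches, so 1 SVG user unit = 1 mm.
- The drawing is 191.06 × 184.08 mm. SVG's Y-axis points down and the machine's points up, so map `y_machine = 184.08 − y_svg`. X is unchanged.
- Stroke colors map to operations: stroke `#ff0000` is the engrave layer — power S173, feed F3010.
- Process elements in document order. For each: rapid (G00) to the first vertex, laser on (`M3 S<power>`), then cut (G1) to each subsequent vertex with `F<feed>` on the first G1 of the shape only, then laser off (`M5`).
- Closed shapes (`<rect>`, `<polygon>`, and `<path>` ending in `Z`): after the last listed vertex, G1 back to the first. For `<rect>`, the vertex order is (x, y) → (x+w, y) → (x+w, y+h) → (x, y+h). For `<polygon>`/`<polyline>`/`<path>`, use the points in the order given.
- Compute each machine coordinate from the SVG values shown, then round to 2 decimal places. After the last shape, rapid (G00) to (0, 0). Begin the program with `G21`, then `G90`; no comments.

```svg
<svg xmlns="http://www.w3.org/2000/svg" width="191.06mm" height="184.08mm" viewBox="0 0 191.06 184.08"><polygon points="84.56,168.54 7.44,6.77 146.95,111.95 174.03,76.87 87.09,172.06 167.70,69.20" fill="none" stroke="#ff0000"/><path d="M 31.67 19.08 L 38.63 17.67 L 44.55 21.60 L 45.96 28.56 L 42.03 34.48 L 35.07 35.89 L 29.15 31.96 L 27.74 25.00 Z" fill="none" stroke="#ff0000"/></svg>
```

G21
G90
G00 X84.56 Y15.54
M3 S173
G1 X7.44 Y177.31 F3010
G1 X146.95 Y72.13
G1 X174.03 Y107.21
G1 X87.09 Y12.02
G1 X167.70 Y114.88
G1 X84.56 Y15.54
M5
G00 X31.67 Y165.00
M3 S173
G1 X38.63 Y166.41 F3010
G1 X44.55 Y162.48
G1 X45.96 Y155.52
G1 X42.03 Y149.60
G1 X35.07 Y148.19
G1 X29.15 Y152.12
G1 X27.74 Y159.08
G1 X31.67 Y165.00
M5
G00 X0.00 Y0.00

viewBox `0 0 191.06 184.08` with mm width/height → 1 unit = 1 mm. Flip: y_m = 184.08 − y_svg.

**Shape 1** — `<polygon>` closed polygon, stroke `#ff0000` → engrave (S173, F3010). Machine vertices: (84.56,15.54) → (7.44,177.31) → (146.95,72.13) → (174.03,107.21) → (87.09,12.02) → (167.70,114.88) → (84.56,15.54). Closed: final G1 returns to the first vertex.

**Shape 2** — `<path>` regular polygon, stroke `#ff0000` → engrave (S173, F3010). Machine vertices: (31.67,165.00) → (38.63,166.41) → (44.55,162.48) → (45.96,155.52) → (42.03,149.60) → (35.07,148.19) → (29.15,152.12) → (27.74,159.08) → (31.67,165.00). Closed: final G1 returns to the first vertex.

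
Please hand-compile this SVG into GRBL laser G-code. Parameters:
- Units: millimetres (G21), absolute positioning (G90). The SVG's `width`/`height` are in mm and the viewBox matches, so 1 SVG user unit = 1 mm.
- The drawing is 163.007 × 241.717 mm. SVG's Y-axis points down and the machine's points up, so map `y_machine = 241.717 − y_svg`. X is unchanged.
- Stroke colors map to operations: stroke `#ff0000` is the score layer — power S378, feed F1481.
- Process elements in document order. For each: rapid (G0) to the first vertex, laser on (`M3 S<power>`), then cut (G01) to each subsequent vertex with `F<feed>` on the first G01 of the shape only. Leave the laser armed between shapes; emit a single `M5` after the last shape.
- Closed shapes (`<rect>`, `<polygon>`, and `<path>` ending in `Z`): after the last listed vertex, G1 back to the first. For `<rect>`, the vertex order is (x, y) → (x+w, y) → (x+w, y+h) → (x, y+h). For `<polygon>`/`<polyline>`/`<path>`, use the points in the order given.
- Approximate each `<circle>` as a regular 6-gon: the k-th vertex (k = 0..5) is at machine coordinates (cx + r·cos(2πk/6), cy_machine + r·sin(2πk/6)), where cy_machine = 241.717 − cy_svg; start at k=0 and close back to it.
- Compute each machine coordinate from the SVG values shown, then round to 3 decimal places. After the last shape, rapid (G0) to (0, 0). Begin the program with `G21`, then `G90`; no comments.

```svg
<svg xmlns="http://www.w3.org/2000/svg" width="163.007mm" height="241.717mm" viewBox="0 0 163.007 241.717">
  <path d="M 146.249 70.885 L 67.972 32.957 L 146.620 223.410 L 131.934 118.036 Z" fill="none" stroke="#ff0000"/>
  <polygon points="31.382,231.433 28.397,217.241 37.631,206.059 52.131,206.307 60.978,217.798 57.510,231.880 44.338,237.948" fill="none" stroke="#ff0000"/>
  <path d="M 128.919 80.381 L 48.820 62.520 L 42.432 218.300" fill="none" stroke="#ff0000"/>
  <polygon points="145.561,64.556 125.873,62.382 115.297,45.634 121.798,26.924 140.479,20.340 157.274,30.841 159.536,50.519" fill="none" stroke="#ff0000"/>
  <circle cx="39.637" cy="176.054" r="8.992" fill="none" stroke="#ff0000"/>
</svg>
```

G21
G90
G0 X146.249 Y170.832
M3 S378
G01 X67.972 Y208.760 F1481
G01 X146.620 Y18.307
G01 X131.934 Y123.681
G01 X146.249 Y170.832
G0 X31.382 Y10.284
M3 S378
G01 X28.397 Y24.476 F1481
G01 X37.631 Y35.658
G01 X52.131 Y35.410
G01 X60.978 Y23.919
G01 X57.510 Y9.837
G01 X44.338 Y3.769
G01 X31.382 Y10.284
G0 X128.919 Y161.336
M3 S378
G01 X48.820 Y179.197 F1481
G01 X42.432 Y23.417
G0 X145.561 Y177.161
M3 S378
G01 X125.873 Y179.335 F1481
G01 X115.297 Y196.083
G01 X121.798 Y214.793
G01 X140.479 Y221.377
G01 X157.274 Y210.876
G01 X159.536 Y191.198
G01 X145.561 Y177.161
G0 X48.629 Y65.663
M3 S378
G01 X44.133 Y73.450 F1481
G01 X35.141 Y73.450
G01 X30.645 Y65.663
G01 X35.141 Y57.876
G01 X44.133 Y57.876
G01 X48.629 Y65.663
M5
G0 X0.000 Y0.000

viewBox `0 0 163.007 241.717` with mm width/height → 1 unit = 1 mm. Flip: y_m = 241.717 − y_svg.

**Shape 1** — `<path>` closed polygon, stroke `#ff0000` → score (S378, F1481). Machine vertices: (146.249,170.832) → (67.972,208.760) → (146.620,18.307) → (131.934,123.681) → (146.249,170.832). Closed: final G1 returns to the first vertex.

**Shape 2** — `<polygon>` regular polygon, stroke `#ff0000` → score (S378, F1481). Machine vertices: (31.382,10.284) → (28.397,24.476) → (37.631,35.658) → (52.131,35.410) → (60.978,23.919) → (57.510,9.837) → (44.338,3.769) → (31.382,10.284). Closed: final G1 returns to the first vertex.

**Shape 3** — `<path>` open polyline, stroke `#ff0000` → score (S378, F1481). Machine vertices: (128.919,161.336) → (48.820,179.197) → (42.432,23.417). Open path.

**Shape 4** — `<polygon>` regular polygon, stroke `#ff0000` → score (S378, F1481). Machine vertices: (145.561,177.161) → (125.873,179.335) → (115.297,196.083) → (121.798,214.793) → (140.479,221.377) → (157.274,210.876) → (159.536,191.198) → (145.561,177.161). Closed: final G1 returns to the first vertex.

**Shape 5** — `<circle>` circle, stroke `#ff0000` → score (S378, F1481). Machine vertices: (48.629,65.663) → (44.133,73.450) → (35.141,73.450) → (30.645,65.663) → (35.141,57.876) → (44.133,57.876) → (48.629,65.663). Closed: final G1 returns to the first vertex.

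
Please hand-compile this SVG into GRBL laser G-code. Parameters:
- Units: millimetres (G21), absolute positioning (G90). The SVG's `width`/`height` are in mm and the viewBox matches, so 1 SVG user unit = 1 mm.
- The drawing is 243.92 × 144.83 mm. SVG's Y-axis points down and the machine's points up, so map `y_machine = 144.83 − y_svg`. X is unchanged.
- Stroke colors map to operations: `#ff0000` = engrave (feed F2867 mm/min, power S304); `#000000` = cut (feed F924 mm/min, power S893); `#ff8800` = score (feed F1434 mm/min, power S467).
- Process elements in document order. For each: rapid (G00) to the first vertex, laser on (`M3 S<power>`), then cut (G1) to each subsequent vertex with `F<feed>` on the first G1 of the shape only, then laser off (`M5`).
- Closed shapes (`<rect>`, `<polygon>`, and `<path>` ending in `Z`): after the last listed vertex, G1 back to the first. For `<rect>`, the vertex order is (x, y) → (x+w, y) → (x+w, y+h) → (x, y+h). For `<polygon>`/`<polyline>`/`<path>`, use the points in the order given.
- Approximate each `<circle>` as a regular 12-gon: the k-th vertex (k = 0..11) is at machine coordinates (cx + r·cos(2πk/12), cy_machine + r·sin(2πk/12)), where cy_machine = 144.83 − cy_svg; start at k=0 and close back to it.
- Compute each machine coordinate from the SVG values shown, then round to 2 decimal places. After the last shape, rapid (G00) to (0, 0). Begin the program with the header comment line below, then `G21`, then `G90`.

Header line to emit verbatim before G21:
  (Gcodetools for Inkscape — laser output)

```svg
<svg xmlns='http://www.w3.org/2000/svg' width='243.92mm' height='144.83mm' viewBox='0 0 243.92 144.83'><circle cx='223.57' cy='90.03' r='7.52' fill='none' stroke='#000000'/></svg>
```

(Gcodetools for Inkscape — laser output)
G21
G90
G00 X231.09 Y54.80
M3 S893
G1 X230.08 Y58.56 F924
G1 X227.33 Y61.31
G1 X223.57 Y62.32
G1 X219.81 Y61.31
G1 X217.06 Y58.56
G1 X216.05 Y54.80
G1 X217.06 Y51.04
G1 X219.81 Y48.29
G1 X223.57 Y47.28
G1 X227.33 Y48.29
G1 X230.08 Y51.04
G1 X231.09 Y54.80
M5
G00 X0.00 Y0.00

Since the viewBox matches the mm dimensions, user units are millimetres directly. The only transform is the Y-flip y_m = 144.83 − y_svg.

Shape 1 is a circle drawn with `<circle>`. Its stroke #000000 means cut at S893, F924. After flipping Y the toolpath is (231.09,54.80) → (230.08,58.56) → (227.33,61.31) → (223.57,62.32) → (219.81,61.31) → (217.06,58.56) → (216.05,54.80) → (217.06,51.04) → (219.81,48.29) → (223.57,47.28) → (227.33,48.29) → (230.08,51.04) → (231.09,54.80), returning to the start.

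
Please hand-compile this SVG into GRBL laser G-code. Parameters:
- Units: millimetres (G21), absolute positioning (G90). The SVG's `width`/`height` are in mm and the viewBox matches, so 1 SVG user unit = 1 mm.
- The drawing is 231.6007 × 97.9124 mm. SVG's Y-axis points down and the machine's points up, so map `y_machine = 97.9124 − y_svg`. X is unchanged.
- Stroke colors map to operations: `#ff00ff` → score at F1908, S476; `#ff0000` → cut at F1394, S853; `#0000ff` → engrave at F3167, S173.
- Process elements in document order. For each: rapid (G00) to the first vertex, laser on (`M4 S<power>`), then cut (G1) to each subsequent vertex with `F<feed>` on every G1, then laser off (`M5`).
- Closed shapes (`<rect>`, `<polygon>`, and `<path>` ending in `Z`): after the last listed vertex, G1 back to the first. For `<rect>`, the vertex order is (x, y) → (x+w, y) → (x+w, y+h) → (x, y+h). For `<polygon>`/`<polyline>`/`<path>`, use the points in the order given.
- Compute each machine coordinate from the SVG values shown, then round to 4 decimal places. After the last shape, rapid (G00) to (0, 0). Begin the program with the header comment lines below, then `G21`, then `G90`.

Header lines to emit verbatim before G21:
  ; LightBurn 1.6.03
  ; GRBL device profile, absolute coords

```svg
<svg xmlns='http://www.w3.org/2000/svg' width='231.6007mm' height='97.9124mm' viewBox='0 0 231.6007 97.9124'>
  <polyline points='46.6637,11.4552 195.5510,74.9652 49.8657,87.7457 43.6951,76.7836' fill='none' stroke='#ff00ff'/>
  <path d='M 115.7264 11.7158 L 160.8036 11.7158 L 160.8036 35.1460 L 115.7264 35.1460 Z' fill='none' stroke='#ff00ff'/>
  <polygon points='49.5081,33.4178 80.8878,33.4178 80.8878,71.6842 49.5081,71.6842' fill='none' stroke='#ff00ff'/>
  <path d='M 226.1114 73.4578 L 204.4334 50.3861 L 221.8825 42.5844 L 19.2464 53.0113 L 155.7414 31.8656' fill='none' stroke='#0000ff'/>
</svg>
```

1 u = 1 mm; y_m = 97.9124 − y.

[1] `<polyline>` open polyline, #ff00ff→score S476 F1908: (46.6637,86.4572) → (195.5510,22.9472) → (49.8657,10.1667) → (43.6951,21.1288)

[2] `<path>` rectangle, #ff00ff→score S476 F1908: (115.7264,86.1966) → (160.8036,86.1966) → (160.8036,62.7664) → (115.7264,62.7664) → (115.7264,86.1966) (closed)

[3] `<polygon>` rectangle, #ff00ff→score S476 F1908: (49.5081,64.4946) → (80.8878,64.4946) → (80.8878,26.2282) → (49.5081,26.2282) → (49.5081,64.4946) (closed)

[4] `<path>` open polyline, #0000ff→engrave S173 F3167: (226.1114,24.4546) → (204.4334,47.5263) → (221.8825,55.3280) → (19.2464,44.9011) → (155.7414,66.0468)

; LightBurn 1.6.03
; GRBL device profile, absolute coords
G21
G90
G00 X46.6637 Y86.4572
M4 S476
G1 X195.5510 Y22.9472 F1908
G1 X49.8657 Y10.1667 F1908
G1 X43.6951 Y21.1288 F1908
M5
G00 X115.7264 Y86.1966
M4 S476
G1 X160.8036 Y86.1966 F1908
G1 X160.8036 Y62.7664 F1908
G1 X115.7264 Y62.7664 F1908
G1 X115.7264 Y86.1966 F1908
M5
G00 X49.5081 Y64.4946
M4 S476
G1 X80.8878 Y64.4946 F1908
G1 X80.8878 Y26.2282 F1908
G1 X49.5081 Y26.2282 F1908
G1 X49.5081 Y64.4946 F1908
M5
G00 X226.1114 Y24.4546
M4 S173
G1 X204.4334 Y47.5263 F3167
G1 X221.8825 Y55.3280 F3167
G1 X19.2464 Y44.9011 F3167
G1 X155.7414 Y66.0468 F3167
M5
G00 X0.0000 Y0.0000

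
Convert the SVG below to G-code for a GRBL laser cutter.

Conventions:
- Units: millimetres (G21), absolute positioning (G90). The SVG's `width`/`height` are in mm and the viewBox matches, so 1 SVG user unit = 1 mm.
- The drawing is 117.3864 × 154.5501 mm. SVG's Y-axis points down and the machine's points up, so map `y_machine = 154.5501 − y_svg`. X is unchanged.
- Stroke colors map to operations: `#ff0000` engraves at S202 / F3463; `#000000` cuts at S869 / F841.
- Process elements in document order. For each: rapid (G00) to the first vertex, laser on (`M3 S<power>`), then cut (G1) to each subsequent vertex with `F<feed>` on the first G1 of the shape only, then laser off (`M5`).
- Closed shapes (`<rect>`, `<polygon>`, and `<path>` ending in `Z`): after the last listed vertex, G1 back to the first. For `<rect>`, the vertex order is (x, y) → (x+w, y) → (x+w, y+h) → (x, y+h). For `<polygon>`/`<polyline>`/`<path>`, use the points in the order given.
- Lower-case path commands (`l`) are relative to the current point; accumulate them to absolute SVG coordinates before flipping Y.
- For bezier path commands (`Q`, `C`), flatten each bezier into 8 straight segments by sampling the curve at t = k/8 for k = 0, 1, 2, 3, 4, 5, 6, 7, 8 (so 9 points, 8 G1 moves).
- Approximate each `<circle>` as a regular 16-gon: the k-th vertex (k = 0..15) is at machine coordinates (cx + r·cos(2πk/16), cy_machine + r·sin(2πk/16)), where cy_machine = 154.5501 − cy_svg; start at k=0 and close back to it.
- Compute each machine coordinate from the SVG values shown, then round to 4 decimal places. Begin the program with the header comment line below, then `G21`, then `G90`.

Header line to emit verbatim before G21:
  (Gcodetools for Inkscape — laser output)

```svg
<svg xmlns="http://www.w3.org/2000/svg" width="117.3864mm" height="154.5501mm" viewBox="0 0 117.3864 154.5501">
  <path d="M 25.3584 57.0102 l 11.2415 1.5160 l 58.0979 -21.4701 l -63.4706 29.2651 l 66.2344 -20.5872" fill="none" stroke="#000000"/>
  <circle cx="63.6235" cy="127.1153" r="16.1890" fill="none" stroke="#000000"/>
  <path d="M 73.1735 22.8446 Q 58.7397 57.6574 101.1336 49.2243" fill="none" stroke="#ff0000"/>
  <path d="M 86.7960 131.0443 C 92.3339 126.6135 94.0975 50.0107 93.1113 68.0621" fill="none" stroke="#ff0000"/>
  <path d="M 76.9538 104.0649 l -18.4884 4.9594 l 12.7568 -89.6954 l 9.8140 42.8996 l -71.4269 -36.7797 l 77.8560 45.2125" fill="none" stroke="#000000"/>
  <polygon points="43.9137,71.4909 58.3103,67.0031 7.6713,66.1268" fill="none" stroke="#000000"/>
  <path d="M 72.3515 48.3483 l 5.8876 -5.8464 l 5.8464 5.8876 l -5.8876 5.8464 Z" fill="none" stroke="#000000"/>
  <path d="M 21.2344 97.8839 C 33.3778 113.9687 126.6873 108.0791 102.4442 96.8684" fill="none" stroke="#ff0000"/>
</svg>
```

(Gcodetools for Inkscape — laser output)
G21
G90
G00 X25.3584 Y97.5399
M3 S869
G1 X36.5999 Y96.0239 F841
G1 X94.6978 Y117.4940
G1 X31.2272 Y88.2289
G1 X97.4616 Y108.8161
M5
G00 X79.8125 Y27.4348
M3 S869
G1 X78.5802 Y33.6301 F841
G1 X75.0709 Y38.8822
G1 X69.8188 Y42.3915
G1 X63.6235 Y43.6238
G1 X57.4282 Y42.3915
G1 X52.1761 Y38.8822
G1 X48.6668 Y33.6301
G1 X47.4345 Y27.4348
G1 X48.6668 Y21.2395
G1 X52.1761 Y15.9874
G1 X57.4282 Y12.4781
G1 X63.6235 Y11.2458
G1 X69.8188 Y12.4781
G1 X75.0709 Y15.9874
G1 X78.5802 Y21.2395
G1 X79.8125 Y27.4348
M5
G00 X73.1735 Y131.7055
M3 S202
G1 X70.4530 Y123.6780 F3463
G1 X69.5083 Y117.0020
G1 X70.3395 Y111.6774
G1 X72.9466 Y107.7042
G1 X77.3296 Y105.0824
G1 X83.4884 Y103.8121
G1 X91.4231 Y103.8932
G1 X101.1336 Y105.3258
M5
G00 X86.7960 Y23.5058
M3 S202
G1 X88.6978 Y28.2246 F3463
G1 X90.2578 Y37.7545
G1 X91.4879 Y50.1405
G1 X92.4002 Y63.4277
G1 X93.0067 Y75.6611
G1 X93.3194 Y84.8855
G1 X93.3502 Y89.1462
G1 X93.1113 Y86.4880
M5
G00 X76.9538 Y50.4852
M3 S869
G1 X58.4654 Y45.5258 F841
G1 X71.2222 Y135.2212
G1 X81.0362 Y92.3216
G1 X9.6093 Y129.1013
G1 X87.4653 Y83.8888
M5
G00 X43.9137 Y83.0592
M3 S869
G1 X58.3103 Y87.5470 F841
G1 X7.6713 Y88.4233
G1 X43.9137 Y83.0592
M5
G00 X72.3515 Y106.2018
M3 S869
G1 X78.2391 Y112.0482 F841
G1 X84.0855 Y106.1606
G1 X78.1979 Y100.3142
G1 X72.3515 Y106.2018
M5
G00 X21.2344 Y56.6662
M3 S202
G1 X29.2047 Y51.6319 F3463
G1 X42.4556 Y48.4626
G1 X58.6584 Y46.9630
G1 X75.4842 Y46.9381
G1 X90.6045 Y48.1927
G1 X101.6904 Y50.5316
G1 X106.4132 Y53.7596
G1 X102.4442 Y57.6817
M5

1 u = 1 mm; y_m = 154.5501 − y.

[1] `<path>` open polyline, #000000→cut S869 F841: (25.3584,97.5399) → (36.5999,96.0239) → (94.6978,117.4940) → (31.2272,88.2289) → (97.4616,108.8161)

[2] `<circle>` circle, #000000→cut S869 F841: (79.8125,27.4348) → (78.5802,33.6301) → (75.0709,38.8822) → (69.8188,42.3915) → (63.6235,43.6238) → (57.4282,42.3915) → (52.1761,38.8822) → (48.6668,33.6301) → (47.4345,27.4348) → (48.6668,21.2395) → (52.1761,15.9874) → (57.4282,12.4781) → (63.6235,11.2458) → (69.8188,12.4781) → (75.0709,15.9874) → (78.5802,21.2395) → (79.8125,27.4348) (closed)

[3] `<path>` quadratic bezier, #ff0000→engrave S202 F3463: (73.1735,131.7055) → (70.4530,123.6780) → (69.5083,117.0020) → (70.3395,111.6774) → (72.9466,107.7042) → (77.3296,105.0824) → (83.4884,103.8121) → (91.4231,103.8932) → (101.1336,105.3258)

[4] `<path>` cubic bezier, #ff0000→engrave S202 F3463: (86.7960,23.5058) → (88.6978,28.2246) → (90.2578,37.7545) → (91.4879,50.1405) → (92.4002,63.4277) → (93.0067,75.6611) → (93.3194,84.8855) → (93.3502,89.1462) → (93.1113,86.4880)

[5] `<path>` open polyline, #000000→cut S869 F841: (76.9538,50.4852) → (58.4654,45.5258) → (71.2222,135.2212) → (81.0362,92.3216) → (9.6093,129.1013) → (87.4653,83.8888)

[6] `<polygon>` closed polygon, #000000→cut S869 F841: (43.9137,83.0592) → (58.3103,87.5470) → (7.6713,88.4233) → (43.9137,83.0592) (closed)

[7] `<path>` regular polygon, #000000→cut S869 F841: (72.3515,106.2018) → (78.2391,112.0482) → (84.0855,106.1606) → (78.1979,100.3142) → (72.3515,106.2018) (closed)

[8] `<path>` cubic bezier, #ff0000→engrave S202 F3463: (21.2344,56.6662) → (29.2047,51.6319) → (42.4556,48.4626) → (58.6584,46.9630) → (75.4842,46.9381) → (90.6045,48.1927) → (101.6904,50.5316) → (106.4132,53.7596) → (102.4442,57.6817)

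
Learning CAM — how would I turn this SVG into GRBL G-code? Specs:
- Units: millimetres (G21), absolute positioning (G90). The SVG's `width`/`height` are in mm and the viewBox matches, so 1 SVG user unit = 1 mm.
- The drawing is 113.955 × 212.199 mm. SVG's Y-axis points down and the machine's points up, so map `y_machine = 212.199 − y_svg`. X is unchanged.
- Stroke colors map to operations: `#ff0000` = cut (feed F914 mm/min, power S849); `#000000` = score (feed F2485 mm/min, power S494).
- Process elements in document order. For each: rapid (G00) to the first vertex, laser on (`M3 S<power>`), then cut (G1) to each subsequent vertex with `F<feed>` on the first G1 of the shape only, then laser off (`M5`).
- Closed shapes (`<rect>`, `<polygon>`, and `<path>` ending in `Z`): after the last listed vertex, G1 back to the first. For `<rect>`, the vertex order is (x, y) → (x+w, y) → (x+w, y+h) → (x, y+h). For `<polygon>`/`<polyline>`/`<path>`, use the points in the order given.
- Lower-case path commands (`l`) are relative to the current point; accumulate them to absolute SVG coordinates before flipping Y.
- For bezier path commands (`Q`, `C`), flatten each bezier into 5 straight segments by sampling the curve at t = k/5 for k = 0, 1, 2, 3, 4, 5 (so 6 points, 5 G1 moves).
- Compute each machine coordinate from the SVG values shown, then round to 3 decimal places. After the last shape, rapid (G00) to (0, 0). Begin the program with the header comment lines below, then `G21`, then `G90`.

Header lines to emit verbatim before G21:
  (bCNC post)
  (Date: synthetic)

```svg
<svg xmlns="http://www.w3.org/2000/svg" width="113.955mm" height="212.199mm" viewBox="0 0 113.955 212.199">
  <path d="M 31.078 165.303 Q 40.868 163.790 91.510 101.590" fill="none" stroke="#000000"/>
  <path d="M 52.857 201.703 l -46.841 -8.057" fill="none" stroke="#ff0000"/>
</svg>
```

(bCNC post)
(Date: synthetic)
G21
G90
G00 X31.078 Y46.896
M3 S494
G1 X36.628 Y49.929 F2485
G1 X45.446 Y57.816
G1 X57.533 Y70.559
G1 X72.887 Y88.156
G1 X91.510 Y110.609
M5
G00 X52.857 Y10.496
M3 S849
G1 X6.016 Y18.553 F914
M5
G00 X0.000 Y0.000

viewBox `0 0 113.955 212.199` with mm width/height → 1 unit = 1 mm. Flip: y_m = 212.199 − y_svg.

**Shape 1** — `<path>` quadratic bezier, stroke `#000000` → score (S494, F2485). Control points (SVG): P0=(31.078,165.303), P1=(40.868,163.790), P2=(91.510,101.590); sampled at t=k/5. Machine vertices: (31.078,46.896) → (36.628,49.929) → (45.446,57.816) → (57.533,70.559) → (72.887,88.156) → (91.510,110.609). Open path.

**Shape 2** — `<path>` line segment, stroke `#ff0000` → cut (S849, F914). Machine vertices: (52.857,10.496) → (6.016,18.553). Open path.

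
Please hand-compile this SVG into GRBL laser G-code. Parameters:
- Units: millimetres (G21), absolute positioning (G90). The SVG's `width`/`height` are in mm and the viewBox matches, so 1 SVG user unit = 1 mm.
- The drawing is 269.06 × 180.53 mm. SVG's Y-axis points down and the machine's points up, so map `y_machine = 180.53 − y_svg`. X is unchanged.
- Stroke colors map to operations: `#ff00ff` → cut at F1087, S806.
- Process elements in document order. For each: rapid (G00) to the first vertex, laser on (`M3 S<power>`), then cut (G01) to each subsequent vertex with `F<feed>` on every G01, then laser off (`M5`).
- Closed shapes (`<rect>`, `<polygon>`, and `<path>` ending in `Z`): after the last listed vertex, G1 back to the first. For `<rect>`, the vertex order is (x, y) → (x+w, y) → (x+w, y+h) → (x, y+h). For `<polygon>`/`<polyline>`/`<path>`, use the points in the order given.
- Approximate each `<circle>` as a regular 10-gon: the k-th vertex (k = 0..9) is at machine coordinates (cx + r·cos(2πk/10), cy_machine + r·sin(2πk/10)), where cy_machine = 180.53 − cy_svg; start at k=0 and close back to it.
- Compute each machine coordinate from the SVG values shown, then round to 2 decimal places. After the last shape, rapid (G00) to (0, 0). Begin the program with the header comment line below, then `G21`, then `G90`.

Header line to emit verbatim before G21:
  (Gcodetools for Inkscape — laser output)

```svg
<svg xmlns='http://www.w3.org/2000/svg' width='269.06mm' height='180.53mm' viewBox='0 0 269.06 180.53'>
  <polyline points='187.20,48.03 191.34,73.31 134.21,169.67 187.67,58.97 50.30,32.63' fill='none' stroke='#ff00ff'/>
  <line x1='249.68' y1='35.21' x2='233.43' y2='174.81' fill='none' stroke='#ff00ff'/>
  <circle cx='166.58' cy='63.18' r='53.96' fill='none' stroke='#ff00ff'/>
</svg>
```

1 u = 1 mm; y_m = 180.53 − y.

[1] `<polyline>` open polyline, #ff00ff→cut S806 F1087: (187.20,132.50) → (191.34,107.22) → (134.21,10.86) → (187.67,121.56) → (50.30,147.90)

[2] `<line>` line segment, #ff00ff→cut S806 F1087: (249.68,145.32) → (233.43,5.72)

[3] `<circle>` circle, #ff00ff→cut S806 F1087: (220.54,117.35) → (210.23,149.07) → (183.25,168.67) → (149.91,168.67) → (122.93,149.07) → (112.62,117.35) → (122.93,85.63) → (149.91,66.03) → (183.25,66.03) → (210.23,85.63) → (220.54,117.35) (closed)

(Gcodetools for Inkscape — laser output)
G21
G90
G00 X187.20 Y132.50
M3 S806
G01 X191.34 Y107.22 F1087
G01 X134.21 Y10.86 F1087
G01 X187.67 Y121.56 F1087
G01 X50.30 Y147.90 F1087
M5
G00 X249.68 Y145.32
M3 S806
G01 X233.43 Y5.72 F1087
M5
G00 X220.54 Y117.35
M3 S806
G01 X210.23 Y149.07 F1087
G01 X183.25 Y168.67 F1087
G01 X149.91 Y168.67 F1087
G01 X122.93 Y149.07 F1087
G01 X112.62 Y117.35 F1087
G01 X122.93 Y85.63 F1087
G01 X149.91 Y66.03 F1087
G01 X183.25 Y66.03 F1087
G01 X210.23 Y85.63 F1087
G01 X220.54 Y117.35 F1087
M5
G00 X0.00 Y0.00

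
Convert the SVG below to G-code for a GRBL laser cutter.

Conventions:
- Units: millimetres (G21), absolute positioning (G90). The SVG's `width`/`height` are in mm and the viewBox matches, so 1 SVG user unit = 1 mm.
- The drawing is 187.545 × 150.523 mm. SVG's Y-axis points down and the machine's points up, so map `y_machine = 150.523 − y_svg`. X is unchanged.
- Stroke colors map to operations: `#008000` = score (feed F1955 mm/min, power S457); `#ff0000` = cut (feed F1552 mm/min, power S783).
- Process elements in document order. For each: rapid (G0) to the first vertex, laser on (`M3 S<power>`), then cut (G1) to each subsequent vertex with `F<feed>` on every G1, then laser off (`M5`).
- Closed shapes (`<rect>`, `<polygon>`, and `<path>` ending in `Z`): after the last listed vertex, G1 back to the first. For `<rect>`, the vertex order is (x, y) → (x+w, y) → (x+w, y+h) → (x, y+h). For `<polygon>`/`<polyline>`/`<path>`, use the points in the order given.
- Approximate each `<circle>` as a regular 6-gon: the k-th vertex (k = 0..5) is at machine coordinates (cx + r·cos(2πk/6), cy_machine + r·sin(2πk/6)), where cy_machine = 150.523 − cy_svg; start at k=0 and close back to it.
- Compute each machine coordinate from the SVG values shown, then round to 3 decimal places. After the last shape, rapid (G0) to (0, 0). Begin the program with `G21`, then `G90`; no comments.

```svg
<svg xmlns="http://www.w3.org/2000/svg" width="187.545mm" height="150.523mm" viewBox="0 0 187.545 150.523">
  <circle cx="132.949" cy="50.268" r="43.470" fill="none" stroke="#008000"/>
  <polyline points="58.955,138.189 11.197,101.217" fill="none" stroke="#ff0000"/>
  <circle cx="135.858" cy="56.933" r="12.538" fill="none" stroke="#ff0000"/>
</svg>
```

G21
G90
G0 X176.419 Y100.255
M3 S457
G1 X154.684 Y137.901 F1955
G1 X111.214 Y137.901 F1955
G1 X89.479 Y100.255 F1955
G1 X111.214 Y62.609 F1955
G1 X154.684 Y62.609 F1955
G1 X176.419 Y100.255 F1955
M5
G0 X58.955 Y12.334
M3 S783
G1 X11.197 Y49.306 F1552
M5
G0 X148.396 Y93.590
M3 S783
G1 X142.127 Y104.448 F1552
G1 X129.589 Y104.448 F1552
G1 X123.320 Y93.590 F1552
G1 X129.589 Y82.732 F1552
G1 X142.127 Y82.732 F1552
G1 X148.396 Y93.590 F1552
M5
G0 X0.000 Y0.000

1 u = 1 mm; y_m = 150.523 − y.

[1] `<circle>` circle, #008000→score S457 F1955: (176.419,100.255) → (154.684,137.901) → (111.214,137.901) → (89.479,100.255) → (111.214,62.609) → (154.684,62.609) → (176.419,100.255) (closed)

[2] `<polyline>` line segment, #ff0000→cut S783 F1552: (58.955,12.334) → (11.197,49.306)

[3] `<circle>` circle, #ff0000→cut S783 F1552: (148.396,93.590) → (142.127,104.448) → (129.589,104.448) → (123.320,93.590) → (129.589,82.732) → (142.127,82.732) → (148.396,93.590) (closed)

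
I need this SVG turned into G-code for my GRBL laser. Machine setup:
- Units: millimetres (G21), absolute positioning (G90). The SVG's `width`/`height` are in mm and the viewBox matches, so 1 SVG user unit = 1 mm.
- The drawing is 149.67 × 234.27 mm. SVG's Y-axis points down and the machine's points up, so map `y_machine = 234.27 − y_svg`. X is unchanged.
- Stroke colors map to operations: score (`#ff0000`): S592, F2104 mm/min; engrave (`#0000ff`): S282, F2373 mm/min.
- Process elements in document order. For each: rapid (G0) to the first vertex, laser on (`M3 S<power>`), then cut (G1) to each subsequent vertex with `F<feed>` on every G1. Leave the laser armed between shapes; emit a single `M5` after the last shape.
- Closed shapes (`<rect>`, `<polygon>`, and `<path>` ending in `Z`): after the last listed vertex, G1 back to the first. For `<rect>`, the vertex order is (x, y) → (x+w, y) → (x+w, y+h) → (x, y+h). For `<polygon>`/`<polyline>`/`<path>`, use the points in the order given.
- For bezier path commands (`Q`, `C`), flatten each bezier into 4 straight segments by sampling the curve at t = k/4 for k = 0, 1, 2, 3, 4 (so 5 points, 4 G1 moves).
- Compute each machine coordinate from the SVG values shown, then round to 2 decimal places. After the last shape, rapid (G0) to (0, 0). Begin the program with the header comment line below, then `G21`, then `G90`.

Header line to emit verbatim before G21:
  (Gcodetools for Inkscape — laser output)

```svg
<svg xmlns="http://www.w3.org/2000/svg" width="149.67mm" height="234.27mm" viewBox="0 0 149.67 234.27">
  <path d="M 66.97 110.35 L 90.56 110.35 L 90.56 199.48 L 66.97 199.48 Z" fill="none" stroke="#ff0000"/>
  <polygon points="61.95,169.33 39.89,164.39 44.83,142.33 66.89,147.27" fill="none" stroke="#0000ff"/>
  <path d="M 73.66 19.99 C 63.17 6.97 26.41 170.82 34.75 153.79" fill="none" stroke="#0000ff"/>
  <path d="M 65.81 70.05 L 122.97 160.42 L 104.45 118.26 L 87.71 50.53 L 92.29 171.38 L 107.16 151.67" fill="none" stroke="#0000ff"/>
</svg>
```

(Gcodetools for Inkscape — laser output)
G21
G90
G0 X66.97 Y123.92
M3 S592
G1 X90.56 Y123.92 F2104
G1 X90.56 Y34.79 F2104
G1 X66.97 Y34.79 F2104
G1 X66.97 Y123.92 F2104
G0 X61.95 Y64.94
M3 S282
G1 X39.89 Y69.88 F2373
G1 X44.83 Y91.94 F2373
G1 X66.89 Y87.00 F2373
G1 X61.95 Y64.94 F2373
G0 X73.66 Y214.28
M3 S282
G1 X61.98 Y196.47 F2373
G1 X47.14 Y145.88 F2373
G1 X35.84 Y96.03 F2373
G1 X34.75 Y80.48 F2373
G0 X65.81 Y164.22
M3 S282
G1 X122.97 Y73.85 F2373
G1 X104.45 Y116.01 F2373
G1 X87.71 Y183.74 F2373
G1 X92.29 Y62.89 F2373
G1 X107.16 Y82.60 F2373
M5
G0 X0.00 Y0.00

1 u = 1 mm; y_m = 234.27 − y.

[1] `<path>` rectangle, #ff0000→score S592 F2104: (66.97,123.92) → (90.56,123.92) → (90.56,34.79) → (66.97,34.79) → (66.97,123.92) (closed)

[2] `<polygon>` regular polygon, #0000ff→engrave S282 F2373: (61.95,64.94) → (39.89,69.88) → (44.83,91.94) → (66.89,87.00) → (61.95,64.94) (closed)

[3] `<path>` cubic bezier, #0000ff→engrave S282 F2373: (73.66,214.28) → (61.98,196.47) → (47.14,145.88) → (35.84,96.03) → (34.75,80.48)

[4] `<path>` open polyline, #0000ff→engrave S282 F2373: (65.81,164.22) → (122.97,73.85) → (104.45,116.01) → (87.71,183.74) → (92.29,62.89) → (107.16,82.60)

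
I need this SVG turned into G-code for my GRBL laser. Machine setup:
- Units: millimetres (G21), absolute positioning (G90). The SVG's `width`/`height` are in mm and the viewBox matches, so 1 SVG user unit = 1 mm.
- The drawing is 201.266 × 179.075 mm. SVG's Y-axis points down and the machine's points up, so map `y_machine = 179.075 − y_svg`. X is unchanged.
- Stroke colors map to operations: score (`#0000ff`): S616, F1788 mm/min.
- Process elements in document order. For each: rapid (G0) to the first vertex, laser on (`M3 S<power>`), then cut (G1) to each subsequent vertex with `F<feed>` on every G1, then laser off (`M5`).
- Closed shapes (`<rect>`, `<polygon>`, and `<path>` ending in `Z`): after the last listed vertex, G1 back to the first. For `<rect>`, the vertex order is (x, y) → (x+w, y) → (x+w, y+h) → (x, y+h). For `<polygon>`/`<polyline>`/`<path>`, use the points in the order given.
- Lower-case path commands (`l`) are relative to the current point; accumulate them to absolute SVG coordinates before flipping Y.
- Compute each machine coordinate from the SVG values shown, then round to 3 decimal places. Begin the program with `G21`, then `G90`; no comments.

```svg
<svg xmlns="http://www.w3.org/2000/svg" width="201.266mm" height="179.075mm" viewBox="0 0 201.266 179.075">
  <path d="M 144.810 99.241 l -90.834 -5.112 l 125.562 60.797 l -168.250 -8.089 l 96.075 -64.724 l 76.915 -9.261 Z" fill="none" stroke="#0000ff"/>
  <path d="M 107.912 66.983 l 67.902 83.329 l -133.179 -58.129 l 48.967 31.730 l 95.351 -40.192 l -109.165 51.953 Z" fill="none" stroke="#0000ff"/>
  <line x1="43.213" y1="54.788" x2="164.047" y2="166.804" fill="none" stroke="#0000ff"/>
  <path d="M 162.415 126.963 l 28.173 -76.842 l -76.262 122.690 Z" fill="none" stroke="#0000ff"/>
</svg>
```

G21
G90
G0 X144.810 Y79.834
M3 S616
G1 X53.976 Y84.946 F1788
G1 X179.538 Y24.149 F1788
G1 X11.288 Y32.238 F1788
G1 X107.363 Y96.962 F1788
G1 X184.278 Y106.223 F1788
G1 X144.810 Y79.834 F1788
M5
G0 X107.912 Y112.092
M3 S616
G1 X175.814 Y28.763 F1788
G1 X42.635 Y86.892 F1788
G1 X91.602 Y55.162 F1788
G1 X186.953 Y95.354 F1788
G1 X77.788 Y43.401 F1788
G1 X107.912 Y112.092 F1788
M5
G0 X43.213 Y124.287
M3 S616
G1 X164.047 Y12.271 F1788
M5
G0 X162.415 Y52.112
M3 S616
G1 X190.588 Y128.954 F1788
G1 X114.326 Y6.264 F1788
G1 X162.415 Y52.112 F1788
M5

Since the viewBox matches the mm dimensions, user units are millimetres directly. The only transform is the Y-flip y_m = 179.075 − y_svg.

Shape 1 is a closed polygon drawn with `<path>`. Its stroke #0000ff means score at S616, F1788. After flipping Y the toolpath is (144.810,79.834) → (53.976,84.946) → (179.538,24.149) → (11.288,32.238) → (107.363,96.962) → (184.278,106.223) → (144.810,79.834), returning to the start.

Shape 2 is a closed polygon drawn with `<path>`. Its stroke #0000ff means score at S616, F1788. After flipping Y the toolpath is (107.912,112.092) → (175.814,28.763) → (42.635,86.892) → (91.602,55.162) → (186.953,95.354) → (77.788,43.401) → (107.912,112.092), returning to the start.

Shape 3 is a line segment drawn with `<line>`. Its stroke #0000ff means score at S616, F1788. After flipping Y the toolpath is (43.213,124.287) → (164.047,12.271).

Shape 4 is a closed polygon drawn with `<path>`. Its stroke #0000ff means score at S616, F1788. After flipping Y the toolpath is (162.415,52.112) → (190.588,128.954) → (114.326,6.264) → (162.415,52.112), returning to the start.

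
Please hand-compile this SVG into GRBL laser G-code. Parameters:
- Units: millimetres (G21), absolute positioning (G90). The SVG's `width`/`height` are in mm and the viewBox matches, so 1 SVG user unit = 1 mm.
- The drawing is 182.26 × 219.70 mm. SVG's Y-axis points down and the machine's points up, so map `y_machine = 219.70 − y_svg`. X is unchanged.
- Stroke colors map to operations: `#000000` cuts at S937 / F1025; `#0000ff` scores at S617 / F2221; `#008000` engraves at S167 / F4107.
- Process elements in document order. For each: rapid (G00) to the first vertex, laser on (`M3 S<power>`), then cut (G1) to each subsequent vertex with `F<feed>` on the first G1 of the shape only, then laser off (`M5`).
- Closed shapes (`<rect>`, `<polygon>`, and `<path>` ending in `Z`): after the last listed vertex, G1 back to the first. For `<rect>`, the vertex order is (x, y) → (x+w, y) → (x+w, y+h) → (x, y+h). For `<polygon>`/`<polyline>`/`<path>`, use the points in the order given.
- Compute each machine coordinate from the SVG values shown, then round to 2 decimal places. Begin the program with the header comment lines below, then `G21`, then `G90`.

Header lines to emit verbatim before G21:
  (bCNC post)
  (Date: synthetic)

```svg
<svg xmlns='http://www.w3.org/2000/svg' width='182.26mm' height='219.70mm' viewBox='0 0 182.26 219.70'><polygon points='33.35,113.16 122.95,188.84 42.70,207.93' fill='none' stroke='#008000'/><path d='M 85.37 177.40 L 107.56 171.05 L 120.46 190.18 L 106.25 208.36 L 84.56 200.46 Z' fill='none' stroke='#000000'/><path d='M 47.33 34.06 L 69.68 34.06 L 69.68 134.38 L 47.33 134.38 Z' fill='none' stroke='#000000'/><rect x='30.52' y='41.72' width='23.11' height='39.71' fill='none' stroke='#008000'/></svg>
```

1 u = 1 mm; y_m = 219.70 − y.

[1] `<polygon>` closed polygon, #008000→engrave S167 F4107: (33.35,106.54) → (122.95,30.86) → (42.70,11.77) → (33.35,106.54) (closed)

[2] `<path>` regular polygon, #000000→cut S937 F1025: (85.37,42.30) → (107.56,48.65) → (120.46,29.52) → (106.25,11.34) → (84.56,19.24) → (85.37,42.30) (closed)

[3] `<path>` rectangle, #000000→cut S937 F1025: (47.33,185.64) → (69.68,185.64) → (69.68,85.32) → (47.33,85.32) → (47.33,185.64) (closed)

[4] `<rect>` rectangle, #008000→engrave S167 F4107: (30.52,177.98) → (53.63,177.98) → (53.63,138.27) → (30.52,138.27) → (30.52,177.98) (closed)

(bCNC post)
(Date: synthetic)
G21
G90
G00 X33.35 Y106.54
M3 S167
G1 X122.95 Y30.86 F4107
G1 X42.70 Y11.77
G1 X33.35 Y106.54
M5
G00 X85.37 Y42.30
M3 S937
G1 X107.56 Y48.65 F1025
G1 X120.46 Y29.52
G1 X106.25 Y11.34
G1 X84.56 Y19.24
G1 X85.37 Y42.30
M5
G00 X47.33 Y185.64
M3 S937
G1 X69.68 Y185.64 F1025
G1 X69.68 Y85.32
G1 X47.33 Y85.32
G1 X47.33 Y185.64
M5
G00 X30.52 Y177.98
M3 S167
G1 X53.63 Y177.98 F4107
G1 X53.63 Y138.27
G1 X30.52 Y138.27
G1 X30.52 Y177.98
M5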